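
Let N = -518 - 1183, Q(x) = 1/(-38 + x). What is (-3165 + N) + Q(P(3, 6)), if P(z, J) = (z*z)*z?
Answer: -53527/11 ≈ -4866.1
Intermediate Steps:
P(z, J) = z³ (P(z, J) = z²*z = z³)
N = -1701
(-3165 + N) + Q(P(3, 6)) = (-3165 - 1701) + 1/(-38 + 3³) = -4866 + 1/(-38 + 27) = -4866 + 1/(-11) = -4866 - 1/11 = -53527/11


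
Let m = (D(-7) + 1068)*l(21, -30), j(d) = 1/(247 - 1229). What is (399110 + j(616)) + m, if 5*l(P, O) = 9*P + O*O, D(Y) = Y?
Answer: 3094261373/4910 ≈ 6.3020e+5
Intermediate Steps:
j(d) = -1/982 (j(d) = 1/(-982) = -1/982)
l(P, O) = O²/5 + 9*P/5 (l(P, O) = (9*P + O*O)/5 = (9*P + O²)/5 = (O² + 9*P)/5 = O²/5 + 9*P/5)
m = 1155429/5 (m = (-7 + 1068)*((⅕)*(-30)² + (9/5)*21) = 1061*((⅕)*900 + 189/5) = 1061*(180 + 189/5) = 1061*(1089/5) = 1155429/5 ≈ 2.3109e+5)
(399110 + j(616)) + m = (399110 - 1/982) + 1155429/5 = 391926019/982 + 1155429/5 = 3094261373/4910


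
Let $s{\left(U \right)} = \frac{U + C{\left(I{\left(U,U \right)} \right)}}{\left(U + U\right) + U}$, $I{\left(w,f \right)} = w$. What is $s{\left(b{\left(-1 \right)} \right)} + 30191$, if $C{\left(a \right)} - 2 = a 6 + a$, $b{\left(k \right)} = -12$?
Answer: $\frac{543485}{18} \approx 30194.0$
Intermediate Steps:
$C{\left(a \right)} = 2 + 7 a$ ($C{\left(a \right)} = 2 + \left(a 6 + a\right) = 2 + \left(6 a + a\right) = 2 + 7 a$)
$s{\left(U \right)} = \frac{2 + 8 U}{3 U}$ ($s{\left(U \right)} = \frac{U + \left(2 + 7 U\right)}{\left(U + U\right) + U} = \frac{2 + 8 U}{2 U + U} = \frac{2 + 8 U}{3 U}$)
$s{\left(b{\left(-1 \right)} \right)} + 30191 = \frac{2 \left(1 + 4 \left(-12\right)\right)}{3 \left(-12\right)} + 30191 = \frac{2}{3} \left(- \frac{1}{12}\right) \left(1 - 48\right) + 30191 = \frac{2}{3} \left(- \frac{1}{12}\right) \left(-47\right) + 30191 = \frac{47}{18} + 30191 = \frac{543485}{18}$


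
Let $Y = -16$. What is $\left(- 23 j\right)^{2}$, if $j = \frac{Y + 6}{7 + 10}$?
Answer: $\frac{52900}{289} \approx 183.04$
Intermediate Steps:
$j = - \frac{10}{17}$ ($j = \frac{-16 + 6}{7 + 10} = - \frac{10}{17} \approx -0.58823$)
$\left(- 23 j\right)^{2} = \left(\left(-23\right) \left(- \frac{10}{17}\right)\right)^{2} = \left(\frac{230}{17}\right)^{2} = \frac{52900}{289}$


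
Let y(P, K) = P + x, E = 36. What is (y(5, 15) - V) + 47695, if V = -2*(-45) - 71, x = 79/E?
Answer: 1716595/36 ≈ 47683.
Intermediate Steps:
x = 79/36 ≈ 2.1944
y(P, K) = 79/36 + P (y(P, K) = P + 79/36 = 79/36 + P)
V = 19 (V = 90 - 71 = 19)
(y(5, 15) - V) + 47695 = ((79/36 + 5) - 1*19) + 47695 = (259/36 - 19) + 47695 = -425/36 + 47695 = 1716595/36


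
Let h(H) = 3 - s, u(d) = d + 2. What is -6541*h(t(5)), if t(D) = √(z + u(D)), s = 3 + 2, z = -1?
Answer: 13082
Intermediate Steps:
u(d) = 2 + d
s = 5
t(D) = √(1 + D) (t(D) = √(-1 + (2 + D)) = √(1 + D))
h(H) = -2 (h(H) = 3 - 1*5 = 3 - 5 = -2)
-6541*h(t(5)) = -6541*(-2) = 13082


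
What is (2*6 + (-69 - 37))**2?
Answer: 8836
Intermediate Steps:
(2*6 + (-69 - 37))**2 = (12 - 106)**2 = (-94)**2 = 8836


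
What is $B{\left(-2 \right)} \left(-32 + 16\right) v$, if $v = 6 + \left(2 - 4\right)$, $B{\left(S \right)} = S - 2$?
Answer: $256$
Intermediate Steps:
$B{\left(S \right)} = -2 + S$
$v = 4$ ($v = 6 + \left(2 - 4\right) = 6 - 2 = 4$)
$B{\left(-2 \right)} \left(-32 + 16\right) v = \left(-2 - 2\right) \left(-32 + 16\right) 4 = \left(-4\right) \left(-16\right) 4 = 64 \cdot 4 = 256$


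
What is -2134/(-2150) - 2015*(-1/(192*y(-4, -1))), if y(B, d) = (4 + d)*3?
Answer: 4009901/1857600 ≈ 2.1586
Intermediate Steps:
y(B, d) = 12 + 3*d
-2134/(-2150) - 2015*(-1/(192*y(-4, -1))) = -2134/(-2150) - 2015*(-1/(192*(12 + 3*(-1)))) = -2134*(-1/2150) - 2015*(-1/(192*(12 - 3))) = 1067/1075 - 2015/((-192*9)) = 1067/1075 - 2015/(-1728) = 1067/1075 - 2015*(-1/1728) = 1067/1075 + 2015/1728 = 4009901/1857600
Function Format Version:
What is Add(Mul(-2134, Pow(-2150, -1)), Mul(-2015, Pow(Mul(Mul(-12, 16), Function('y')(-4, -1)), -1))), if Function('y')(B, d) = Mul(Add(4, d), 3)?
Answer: Rational(4009901, 1857600) ≈ 2.1586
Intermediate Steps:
Function('y')(B, d) = Add(12, Mul(3, d))
Add(Mul(-2134, Pow(-2150, -1)), Mul(-2015, Pow(Mul(Mul(-12, 16), Function('y')(-4, -1)), -1))) = Add(Mul(-2134, Pow(-2150, -1)), Mul(-2015, Pow(Mul(Mul(-12, 16), Add(12, Mul(3, -1))), -1))) = Add(Mul(-2134, Rational(-1, 2150)), Mul(-2015, Pow(Mul(-192, Add(12, -3)), -1))) = Add(Rational(1067, 1075), Mul(-2015, Pow(Mul(-192, 9), -1))) = Add(Rational(1067, 1075), Mul(-2015, Pow(-1728, -1))) = Add(Rational(1067, 1075), Mul(-2015, Rational(-1, 1728))) = Add(Rational(1067, 1075), Rational(2015, 1728)) = Rational(4009901, 1857600)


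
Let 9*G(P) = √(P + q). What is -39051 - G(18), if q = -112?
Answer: -39051 - I*√94/9 ≈ -39051.0 - 1.0773*I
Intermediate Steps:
G(P) = √(-112 + P)/9 (G(P) = √(P - 112)/9 = √(-112 + P)/9)
-39051 - G(18) = -39051 - √(-112 + 18)/9 = -39051 - √(-94)/9 = -39051 - I*√94/9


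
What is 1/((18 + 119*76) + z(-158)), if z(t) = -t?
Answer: 1/9220 ≈ 0.00010846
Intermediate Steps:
1/((18 + 119*76) + z(-158)) = 1/((18 + 119*76) - 1*(-158)) = 1/((18 + 9044) + 158) = 1/(9062 + 158) = 1/9220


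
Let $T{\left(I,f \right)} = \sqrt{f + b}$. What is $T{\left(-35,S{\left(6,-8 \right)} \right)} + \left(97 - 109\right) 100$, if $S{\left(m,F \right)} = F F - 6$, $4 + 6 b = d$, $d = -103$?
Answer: $-1200 + \frac{\sqrt{1446}}{6} \approx -1193.7$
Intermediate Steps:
$b = - \frac{107}{6}$ ($b = - \frac{2}{3} + \frac{1}{6} \left(-103\right) = - \frac{2}{3} - \frac{103}{6} = - \frac{107}{6} \approx -17.833$)
$S{\left(m,F \right)} = -6 + F^{2}$ ($S{\left(m,F \right)} = F^{2} - 6 = -6 + F^{2}$)
$T{\left(I,f \right)} = \sqrt{- \frac{107}{6} + f}$ ($T{\left(I,f \right)} = \sqrt{f - \frac{107}{6}} = \sqrt{- \frac{107}{6} + f}$)
$T{\left(-35,S{\left(6,-8 \right)} \right)} + \left(97 - 109\right) 100 = \frac{\sqrt{-642 + 36 \left(-6 + \left(-8\right)^{2}\right)}}{6} + \left(97 - 109\right) 100 = \frac{\sqrt{-642 + 36 \left(-6 + 64\right)}}{6} - 1200 = \frac{\sqrt{-642 + 36 \cdot 58}}{6} - 1200 = \frac{\sqrt{-642 + 2088}}{6} - 1200 = \frac{\sqrt{1446}}{6} - 1200 = -1200 + \frac{\sqrt{1446}}{6}$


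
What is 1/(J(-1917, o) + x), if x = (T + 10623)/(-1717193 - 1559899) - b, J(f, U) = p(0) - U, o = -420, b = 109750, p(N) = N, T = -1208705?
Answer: -1638546/179141635139 ≈ -9.1466e-6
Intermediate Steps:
J(f, U) = -U (J(f, U) = 0 - U = -U)
x = -179829824459/1638546 (x = (-1208705 + 10623)/(-1717193 - 1559899) - 1*109750 = -1198082/(-3277092) - 109750 = -1198082*(-1/3277092) - 109750 = 599041/1638546 - 109750 = -179829824459/1638546 ≈ -1.0975e+5)
1/(J(-1917, o) + x) = 1/(-1*(-420) - 179829824459/1638546) = 1/(420 - 179829824459/1638546) = 1/(-179141635139/1638546) = -1638546/179141635139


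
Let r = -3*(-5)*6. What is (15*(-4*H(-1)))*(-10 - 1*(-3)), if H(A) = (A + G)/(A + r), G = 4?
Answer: 1260/89 ≈ 14.157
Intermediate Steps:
r = 90 (r = 15*6 = 90)
H(A) = (4 + A)/(90 + A) (H(A) = (A + 4)/(A + 90) = (4 + A)/(90 + A))
(15*(-4*H(-1)))*(-10 - 1*(-3)) = (15*(-4*(4 - 1)/(90 - 1)))*(-10 - 1*(-3)) = (15*(-4*3/89))*(-10 + 3) = (15*(-4*3/89))*(-7) = (15*(-12/89))*(-7) = -180/89*(-7) = 1260/89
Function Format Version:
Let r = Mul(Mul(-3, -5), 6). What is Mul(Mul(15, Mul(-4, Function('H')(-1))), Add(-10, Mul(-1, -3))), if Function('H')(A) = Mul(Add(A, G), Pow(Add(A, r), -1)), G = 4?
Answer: Rational(1260, 89) ≈ 14.157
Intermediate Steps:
r = 90 (r = Mul(15, 6) = 90)
Function('H')(A) = Mul(Pow(Add(90, A), -1), Add(4, A)) (Function('H')(A) = Mul(Add(A, 4), Pow(Add(A, 90), -1)) = Mul(Add(4, A), Pow(Add(90, A), -1)) = Mul(Pow(Add(90, A), -1), Add(4, A)))
Mul(Mul(15, Mul(-4, Function('H')(-1))), Add(-10, Mul(-1, -3))) = Mul(Mul(15, Mul(-4, Mul(Pow(Add(90, -1), -1), Add(4, -1)))), Add(-10, Mul(-1, -3))) = Mul(Mul(15, Mul(-4, Mul(Pow(89, -1), 3))), Add(-10, 3)) = Mul(Mul(15, Mul(-4, Mul(Rational(1, 89), 3))), -7) = Mul(Mul(15, Mul(-4, Rational(3, 89))), -7) = Mul(Mul(15, Rational(-12, 89)), -7) = Mul(Rational(-180, 89), -7) = Rational(1260, 89)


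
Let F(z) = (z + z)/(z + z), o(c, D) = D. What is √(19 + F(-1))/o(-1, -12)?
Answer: -√5/6 ≈ -0.37268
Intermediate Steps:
F(z) = 1 (F(z) = (2*z)/((2*z)) = (2*z)*(1/(2*z)) = 1)
√(19 + F(-1))/o(-1, -12) = √(19 + 1)/(-12) = √20*(-1/12) = (2*√5)*(-1/12) = -√5/6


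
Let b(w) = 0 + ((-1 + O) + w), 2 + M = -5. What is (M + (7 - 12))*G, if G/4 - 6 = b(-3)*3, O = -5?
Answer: 1008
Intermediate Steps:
M = -7 (M = -2 - 5 = -7)
b(w) = -6 + w (b(w) = 0 + ((-1 - 5) + w) = 0 + (-6 + w) = -6 + w)
G = -84 (G = 24 + 4*((-6 - 3)*3) = 24 + 4*(-9*3) = 24 + 4*(-27) = 24 - 108 = -84)
(M + (7 - 12))*G = (-7 + (7 - 12))*(-84) = (-7 - 5)*(-84) = -12*(-84) = 1008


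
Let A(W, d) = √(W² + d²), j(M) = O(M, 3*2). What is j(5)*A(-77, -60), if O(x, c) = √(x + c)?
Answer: √104819 ≈ 323.76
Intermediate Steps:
O(x, c) = √(c + x)
j(M) = √(6 + M) (j(M) = √(3*2 + M) = √(6 + M))
j(5)*A(-77, -60) = √(6 + 5)*√((-77)² + (-60)²) = √11*√(5929 + 3600) = √11*√9529 = √104819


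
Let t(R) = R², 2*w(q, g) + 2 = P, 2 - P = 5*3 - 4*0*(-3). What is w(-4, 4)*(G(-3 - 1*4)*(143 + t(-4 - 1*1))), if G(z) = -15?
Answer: 18900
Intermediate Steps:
P = -13 (P = 2 - (5*3 - 4*0*(-3)) = 2 - (15 + 0*(-3)) = 2 - (15 + 0) = 2 - 1*15 = 2 - 15 = -13)
w(q, g) = -15/2 (w(q, g) = -1 + (½)*(-13) = -1 - 13/2 = -15/2)
w(-4, 4)*(G(-3 - 1*4)*(143 + t(-4 - 1*1))) = -(-225)*(143 + (-4 - 1*1)²)/2 = -(-225)*(143 + (-4 - 1)²)/2 = -(-225)*(143 + (-5)²)/2 = -(-225)*(143 + 25)/2 = -(-225)*168/2 = -15/2*(-2520) = 18900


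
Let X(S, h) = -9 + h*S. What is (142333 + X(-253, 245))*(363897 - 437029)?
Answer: -5875351748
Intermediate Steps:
X(S, h) = -9 + S*h
(142333 + X(-253, 245))*(363897 - 437029) = (142333 + (-9 - 253*245))*(363897 - 437029) = (142333 + (-9 - 61985))*(-73132) = (142333 - 61994)*(-73132) = 80339*(-73132) = -5875351748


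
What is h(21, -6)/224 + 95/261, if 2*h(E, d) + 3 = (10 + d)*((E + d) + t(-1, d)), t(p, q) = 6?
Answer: 63701/116928 ≈ 0.54479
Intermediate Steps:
h(E, d) = -3/2 + (10 + d)*(6 + E + d)/2 (h(E, d) = -3/2 + ((10 + d)*((E + d) + 6))/2 = -3/2 + ((10 + d)*(6 + E + d))/2 = -3/2 + (10 + d)*(6 + E + d)/2)
h(21, -6)/224 + 95/261 = (57/2 + (½)*(-6)² + 5*21 + 8*(-6) + (½)*21*(-6))/224 + 95/261 = (57/2 + (½)*36 + 105 - 48 - 63)*(1/224) + 95*(1/261) = (57/2 + 18 + 105 - 48 - 63)*(1/224) + 95/261 = (81/2)*(1/224) + 95/261 = 81/448 + 95/261 = 63701/116928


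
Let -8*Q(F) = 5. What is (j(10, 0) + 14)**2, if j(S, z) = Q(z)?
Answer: 11449/64 ≈ 178.89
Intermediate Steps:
Q(F) = -5/8 (Q(F) = -1/8*5 = -5/8)
j(S, z) = -5/8
(j(10, 0) + 14)**2 = (-5/8 + 14)**2 = (107/8)**2 = 11449/64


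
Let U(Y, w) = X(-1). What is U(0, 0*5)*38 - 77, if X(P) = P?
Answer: -115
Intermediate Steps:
U(Y, w) = -1
U(0, 0*5)*38 - 77 = -1*38 - 77 = -38 - 77 = -115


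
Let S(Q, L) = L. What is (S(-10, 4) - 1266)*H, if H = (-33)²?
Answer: -1374318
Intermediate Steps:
H = 1089
(S(-10, 4) - 1266)*H = (4 - 1266)*1089 = -1262*1089 = -1374318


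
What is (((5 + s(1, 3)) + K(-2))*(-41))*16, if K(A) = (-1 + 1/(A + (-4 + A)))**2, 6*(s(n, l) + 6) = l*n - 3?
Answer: -697/4 ≈ -174.25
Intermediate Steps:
s(n, l) = -13/2 + l*n/6 (s(n, l) = -6 + (l*n - 3)/6 = -6 + (-3 + l*n)/6 = -6 + (-1/2 + l*n/6) = -13/2 + l*n/6)
K(A) = (-1 + 1/(-4 + 2*A))**2
(((5 + s(1, 3)) + K(-2))*(-41))*16 = (((5 + (-13/2 + (1/6)*3*1)) + (-5 + 2*(-2))**2/(4*(-2 - 2)**2))*(-41))*16 = (((5 + (-13/2 + 1/2)) + (1/4)*(-5 - 4)**2/(-4)**2)*(-41))*16 = (((5 - 6) + (1/4)*(-9)**2*(1/16))*(-41))*16 = ((-1 + (1/4)*81*(1/16))*(-41))*16 = ((-1 + 81/64)*(-41))*16 = ((17/64)*(-41))*16 = -697/64*16 = -697/4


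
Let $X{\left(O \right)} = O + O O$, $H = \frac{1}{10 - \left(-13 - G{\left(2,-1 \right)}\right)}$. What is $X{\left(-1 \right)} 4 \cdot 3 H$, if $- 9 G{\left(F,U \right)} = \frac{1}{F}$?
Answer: $0$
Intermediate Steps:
$G{\left(F,U \right)} = - \frac{1}{9 F}$
$H = \frac{18}{413}$ ($H = \frac{1}{10 + \left(\left(- \frac{1}{9 \cdot 2} + 15\right) - 2\right)} = \frac{1}{10 + \left(\left(\left(- \frac{1}{9}\right) \frac{1}{2} + 15\right) - 2\right)} = \frac{1}{10 + \left(\left(- \frac{1}{18} + 15\right) - 2\right)} = \frac{1}{10 + \left(\frac{269}{18} - 2\right)} = \frac{1}{10 + \frac{233}{18}} = \frac{1}{\frac{413}{18}} = \frac{18}{413} \approx 0.043584$)
$X{\left(O \right)} = O + O^{2}$
$X{\left(-1 \right)} 4 \cdot 3 H = - (1 - 1) 4 \cdot 3 \cdot \frac{18}{413} = \left(-1\right) 0 \cdot 12 \cdot \frac{18}{413} = 0 \cdot 12 \cdot \frac{18}{413} = 0 \cdot \frac{18}{413} = 0$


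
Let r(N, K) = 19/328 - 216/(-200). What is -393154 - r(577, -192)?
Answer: -3223872131/8200 ≈ -3.9316e+5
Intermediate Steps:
r(N, K) = 9331/8200 (r(N, K) = 19*(1/328) - 216*(-1/200) = 19/328 + 27/25 = 9331/8200)
-393154 - r(577, -192) = -393154 - 1*9331/8200 = -393154 - 9331/8200 = -3223872131/8200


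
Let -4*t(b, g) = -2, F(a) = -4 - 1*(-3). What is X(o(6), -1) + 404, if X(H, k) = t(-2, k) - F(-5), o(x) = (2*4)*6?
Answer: 811/2 ≈ 405.50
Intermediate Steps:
F(a) = -1 (F(a) = -4 + 3 = -1)
t(b, g) = 1/2 (t(b, g) = -1/4*(-2) = 1/2)
o(x) = 48 (o(x) = 8*6 = 48)
X(H, k) = 3/2 (X(H, k) = 1/2 - 1*(-1) = 1/2 + 1 = 3/2)
X(o(6), -1) + 404 = 3/2 + 404 = 811/2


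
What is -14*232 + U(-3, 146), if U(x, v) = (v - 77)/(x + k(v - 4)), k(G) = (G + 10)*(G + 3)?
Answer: -71576107/22037 ≈ -3248.0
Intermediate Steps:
k(G) = (3 + G)*(10 + G) (k(G) = (10 + G)*(3 + G) = (3 + G)*(10 + G))
U(x, v) = (-77 + v)/(-22 + x + (-4 + v)² + 13*v) (U(x, v) = (v - 77)/(x + (30 + (v - 4)² + 13*(v - 4))) = (-77 + v)/(x + (30 + (-4 + v)² + 13*(-4 + v))) = (-77 + v)/(x + (30 + (-4 + v)² + (-52 + 13*v))) = (-77 + v)/(x + (-22 + (-4 + v)² + 13*v)) = (-77 + v)/(-22 + x + (-4 + v)² + 13*v))
-14*232 + U(-3, 146) = -14*232 + (-77 + 146)/(-6 - 3 + 146² + 5*146) = -3248 + 69/(-6 - 3 + 21316 + 730) = -3248 + 69/22037 = -71576107/22037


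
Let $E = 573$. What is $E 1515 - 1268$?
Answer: $866827$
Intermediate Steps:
$E 1515 - 1268 = 573 \cdot 1515 - 1268 = 868095 - 1268 = 866827$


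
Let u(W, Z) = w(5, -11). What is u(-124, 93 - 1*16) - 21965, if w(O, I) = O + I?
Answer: -21971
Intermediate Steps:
w(O, I) = I + O
u(W, Z) = -6 (u(W, Z) = -11 + 5 = -6)
u(-124, 93 - 1*16) - 21965 = -6 - 21965 = -21971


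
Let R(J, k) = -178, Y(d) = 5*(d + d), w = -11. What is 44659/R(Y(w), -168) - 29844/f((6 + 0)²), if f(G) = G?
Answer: -192221/178 ≈ -1079.9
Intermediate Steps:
Y(d) = 10*d (Y(d) = 5*(2*d) = 10*d)
44659/R(Y(w), -168) - 29844/f((6 + 0)²) = 44659/(-178) - 29844/(6 + 0)² = 44659*(-1/178) - 29844/(6²) = -44659/178 - 29844/36 = -44659/178 - 29844*1/36 = -44659/178 - 829 = -192221/178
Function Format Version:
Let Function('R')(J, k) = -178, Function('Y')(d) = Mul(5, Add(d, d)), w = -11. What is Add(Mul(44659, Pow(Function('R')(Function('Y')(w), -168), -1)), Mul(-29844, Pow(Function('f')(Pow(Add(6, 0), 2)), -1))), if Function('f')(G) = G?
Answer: Rational(-192221, 178) ≈ -1079.9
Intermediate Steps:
Function('Y')(d) = Mul(10, d) (Function('Y')(d) = Mul(5, Mul(2, d)) = Mul(10, d))
Add(Mul(44659, Pow(Function('R')(Function('Y')(w), -168), -1)), Mul(-29844, Pow(Function('f')(Pow(Add(6, 0), 2)), -1))) = Add(Mul(44659, Pow(-178, -1)), Mul(-29844, Pow(Pow(Add(6, 0), 2), -1))) = Add(Mul(44659, Rational(-1, 178)), Mul(-29844, Pow(Pow(6, 2), -1))) = Add(Rational(-44659, 178), Mul(-29844, Pow(36, -1))) = Add(Rational(-44659, 178), Mul(-29844, Rational(1, 36))) = Add(Rational(-44659, 178), -829) = Rational(-192221, 178)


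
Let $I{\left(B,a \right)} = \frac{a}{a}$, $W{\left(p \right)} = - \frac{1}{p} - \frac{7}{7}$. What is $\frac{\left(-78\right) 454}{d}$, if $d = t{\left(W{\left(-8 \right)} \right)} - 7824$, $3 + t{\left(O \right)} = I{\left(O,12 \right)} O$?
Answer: $\frac{283296}{62623} \approx 4.5238$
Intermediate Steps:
$W{\left(p \right)} = -1 - \frac{1}{p}$ ($W{\left(p \right)} = - \frac{1}{p} - 1 = -1 - \frac{1}{p}$)
$I{\left(B,a \right)} = 1$
$t{\left(O \right)} = -3 + O$ ($t{\left(O \right)} = -3 + 1 O = -3 + O$)
$d = - \frac{62623}{8}$ ($d = \left(-3 + \frac{-1 - -8}{-8}\right) - 7824 = \left(-3 - \frac{-1 + 8}{8}\right) - 7824 = \left(-3 - \frac{7}{8}\right) - 7824 = - \frac{31}{8} - 7824 = - \frac{62623}{8} \approx -7827.9$)
$\frac{\left(-78\right) 454}{d} = \frac{\left(-78\right) 454}{- \frac{62623}{8}} = \left(-35412\right) \left(- \frac{8}{62623}\right) = \frac{283296}{62623}$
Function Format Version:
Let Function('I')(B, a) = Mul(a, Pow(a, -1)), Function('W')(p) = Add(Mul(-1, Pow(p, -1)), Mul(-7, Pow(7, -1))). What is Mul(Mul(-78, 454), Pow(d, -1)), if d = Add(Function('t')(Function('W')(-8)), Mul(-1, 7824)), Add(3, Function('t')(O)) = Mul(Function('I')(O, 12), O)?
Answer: Rational(283296, 62623) ≈ 4.5238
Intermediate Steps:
Function('W')(p) = Add(-1, Mul(-1, Pow(p, -1))) (Function('W')(p) = Add(Mul(-1, Pow(p, -1)), Mul(-7, Rational(1, 7))) = Add(Mul(-1, Pow(p, -1)), -1) = Add(-1, Mul(-1, Pow(p, -1))))
Function('I')(B, a) = 1
Function('t')(O) = Add(-3, O) (Function('t')(O) = Add(-3, Mul(1, O)) = Add(-3, O))
d = Rational(-62623, 8) (d = Add(Add(-3, Mul(Pow(-8, -1), Add(-1, Mul(-1, -8)))), Mul(-1, 7824)) = Add(Add(-3, Mul(Rational(-1, 8), Add(-1, 8))), -7824) = Add(Add(-3, Mul(Rational(-1, 8), 7)), -7824) = Add(Add(-3, Rational(-7, 8)), -7824) = Add(Rational(-31, 8), -7824) = Rational(-62623, 8) ≈ -7827.9)
Mul(Mul(-78, 454), Pow(d, -1)) = Mul(Mul(-78, 454), Pow(Rational(-62623, 8), -1)) = Mul(-35412, Rational(-8, 62623)) = Rational(283296, 62623)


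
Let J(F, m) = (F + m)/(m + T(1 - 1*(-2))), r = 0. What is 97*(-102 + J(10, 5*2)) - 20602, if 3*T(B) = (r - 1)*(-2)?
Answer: -242513/8 ≈ -30314.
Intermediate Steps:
T(B) = ⅔ (T(B) = ((0 - 1)*(-2))/3 = (-1*(-2))/3 = (⅓)*2 = ⅔)
J(F, m) = (F + m)/(⅔ + m) (J(F, m) = (F + m)/(m + ⅔) = (F + m)/(⅔ + m))
97*(-102 + J(10, 5*2)) - 20602 = 97*(-102 + 3*(10 + 5*2)/(2 + 3*(5*2))) - 20602 = 97*(-102 + 3*(10 + 10)/(2 + 3*10)) - 20602 = 97*(-102 + 3*20/(2 + 30)) - 20602 = 97*(-102 + 3*20/32) - 20602 = 97*(-102 + 3*(1/32)*20) - 20602 = 97*(-102 + 15/8) - 20602 = 97*(-801/8) - 20602 = -77697/8 - 20602 = -242513/8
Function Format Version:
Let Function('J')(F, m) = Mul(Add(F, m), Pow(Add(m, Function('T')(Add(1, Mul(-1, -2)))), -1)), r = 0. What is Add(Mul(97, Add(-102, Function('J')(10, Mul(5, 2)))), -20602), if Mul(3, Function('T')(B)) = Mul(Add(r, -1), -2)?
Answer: Rational(-242513, 8) ≈ -30314.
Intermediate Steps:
Function('T')(B) = Rational(2, 3) (Function('T')(B) = Mul(Rational(1, 3), Mul(Add(0, -1), -2)) = Mul(Rational(1, 3), Mul(-1, -2)) = Mul(Rational(1, 3), 2) = Rational(2, 3))
Function('J')(F, m) = Mul(Pow(Add(Rational(2, 3), m), -1), Add(F, m)) (Function('J')(F, m) = Mul(Add(F, m), Pow(Add(m, Rational(2, 3)), -1)) = Mul(Add(F, m), Pow(Add(Rational(2, 3), m), -1)) = Mul(Pow(Add(Rational(2, 3), m), -1), Add(F, m)))
Add(Mul(97, Add(-102, Function('J')(10, Mul(5, 2)))), -20602) = Add(Mul(97, Add(-102, Mul(3, Pow(Add(2, Mul(3, Mul(5, 2))), -1), Add(10, Mul(5, 2))))), -20602) = Add(Mul(97, Add(-102, Mul(3, Pow(Add(2, Mul(3, 10)), -1), Add(10, 10)))), -20602) = Add(Mul(97, Add(-102, Mul(3, Pow(Add(2, 30), -1), 20))), -20602) = Add(Mul(97, Add(-102, Mul(3, Pow(32, -1), 20))), -20602) = Add(Mul(97, Add(-102, Mul(3, Rational(1, 32), 20))), -20602) = Add(Mul(97, Add(-102, Rational(15, 8))), -20602) = Add(Mul(97, Rational(-801, 8)), -20602) = Add(Rational(-77697, 8), -20602) = Rational(-242513, 8)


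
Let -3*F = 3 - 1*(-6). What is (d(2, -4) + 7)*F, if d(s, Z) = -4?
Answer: -9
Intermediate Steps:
F = -3 (F = -(3 - 1*(-6))/3 = -(3 + 6)/3 = -1/3*9 = -3)
(d(2, -4) + 7)*F = (-4 + 7)*(-3) = 3*(-3) = -9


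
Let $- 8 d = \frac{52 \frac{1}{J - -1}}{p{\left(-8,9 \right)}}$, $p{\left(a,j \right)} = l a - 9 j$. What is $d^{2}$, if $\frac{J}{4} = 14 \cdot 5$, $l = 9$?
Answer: $\frac{169}{7393592196} \approx 2.2858 \cdot 10^{-8}$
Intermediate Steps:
$J = 280$ ($J = 4 \cdot 14 \cdot 5 = 4 \cdot 70 = 280$)
$p{\left(a,j \right)} = - 9 j + 9 a$ ($p{\left(a,j \right)} = 9 a - 9 j = - 9 j + 9 a$)
$d = \frac{13}{85986}$ ($d = - \frac{\frac{52}{280 - -1} \frac{1}{\left(-9\right) 9 + 9 \left(-8\right)}}{8} = - \frac{\frac{52}{280 + 1} \frac{1}{-81 - 72}}{8} = - \frac{\frac{52}{281} \frac{1}{-153}}{8} = - \frac{52 \cdot \frac{1}{281} \left(- \frac{1}{153}\right)}{8} = - \frac{\frac{52}{281} \left(- \frac{1}{153}\right)}{8} = \left(- \frac{1}{8}\right) \left(- \frac{52}{42993}\right) = \frac{13}{85986} \approx 0.00015119$)
$d^{2} = \left(\frac{13}{85986}\right)^{2} = \frac{169}{7393592196}$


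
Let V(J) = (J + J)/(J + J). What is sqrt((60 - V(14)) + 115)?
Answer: sqrt(174) ≈ 13.191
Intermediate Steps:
V(J) = 1 (V(J) = (2*J)/((2*J)) = (2*J)*(1/(2*J)) = 1)
sqrt((60 - V(14)) + 115) = sqrt((60 - 1*1) + 115) = sqrt((60 - 1) + 115) = sqrt(59 + 115) = sqrt(174)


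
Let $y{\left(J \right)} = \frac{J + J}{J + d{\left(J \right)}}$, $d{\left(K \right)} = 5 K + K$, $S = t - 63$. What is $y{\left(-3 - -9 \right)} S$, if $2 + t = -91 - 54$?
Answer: $-60$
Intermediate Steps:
$t = -147$ ($t = -2 - 145 = -147$)
$S = -210$ ($S = -147 - 63 = -210$)
$d{\left(K \right)} = 6 K$
$y{\left(J \right)} = \frac{2}{7}$ ($y{\left(J \right)} = \frac{J + J}{J + 6 J} = \frac{2 J}{7 J} = 2 J \frac{1}{7 J} = \frac{2}{7}$)
$y{\left(-3 - -9 \right)} S = \frac{2}{7} \left(-210\right) = -60$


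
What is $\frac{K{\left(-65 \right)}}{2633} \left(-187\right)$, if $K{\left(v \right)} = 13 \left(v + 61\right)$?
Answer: $\frac{9724}{2633} \approx 3.6931$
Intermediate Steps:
$K{\left(v \right)} = 793 + 13 v$ ($K{\left(v \right)} = 13 \left(61 + v\right) = 793 + 13 v$)
$\frac{K{\left(-65 \right)}}{2633} \left(-187\right) = \frac{793 + 13 \left(-65\right)}{2633} \left(-187\right) = \left(793 - 845\right) \frac{1}{2633} \left(-187\right) = \left(-52\right) \frac{1}{2633} \left(-187\right) = \left(- \frac{52}{2633}\right) \left(-187\right) = \frac{9724}{2633}$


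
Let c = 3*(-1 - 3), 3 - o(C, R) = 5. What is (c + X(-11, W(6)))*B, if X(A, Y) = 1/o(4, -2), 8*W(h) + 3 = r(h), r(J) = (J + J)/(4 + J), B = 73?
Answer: -1825/2 ≈ -912.50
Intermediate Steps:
o(C, R) = -2 (o(C, R) = 3 - 1*5 = 3 - 5 = -2)
c = -12 (c = 3*(-4) = -12)
r(J) = 2*J/(4 + J) (r(J) = (2*J)/(4 + J) = 2*J/(4 + J))
W(h) = -3/8 + h/(4*(4 + h)) (W(h) = -3/8 + (2*h/(4 + h))/8 = -3/8 + h/(4*(4 + h)))
X(A, Y) = -1/2 (X(A, Y) = 1/(-2) = -1/2)
(c + X(-11, W(6)))*B = (-12 - 1/2)*73 = -25/2*73 = -1825/2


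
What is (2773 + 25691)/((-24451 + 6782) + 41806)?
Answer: 28464/24137 ≈ 1.1793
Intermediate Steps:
(2773 + 25691)/((-24451 + 6782) + 41806) = 28464/(-17669 + 41806) = 28464/24137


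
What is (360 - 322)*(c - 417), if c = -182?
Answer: -22762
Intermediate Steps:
(360 - 322)*(c - 417) = (360 - 322)*(-182 - 417) = 38*(-599) = -22762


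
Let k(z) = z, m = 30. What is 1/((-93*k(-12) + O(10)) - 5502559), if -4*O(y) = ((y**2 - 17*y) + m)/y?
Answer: -1/5501442 ≈ -1.8177e-7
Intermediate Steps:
O(y) = -(30 + y**2 - 17*y)/(4*y) (O(y) = -((y**2 - 17*y) + 30)/(4*y) = -(30 + y**2 - 17*y)/(4*y))
1/((-93*k(-12) + O(10)) - 5502559) = 1/((-93*(-12) + (1/4)*(-30 - 1*10*(-17 + 10))/10) - 5502559) = 1/((1116 + (1/4)*(1/10)*(-30 - 1*10*(-7))) - 5502559) = 1/((1116 + (1/4)*(1/10)*(-30 + 70)) - 5502559) = 1/((1116 + (1/4)*(1/10)*40) - 5502559) = 1/((1116 + 1) - 5502559) = 1/(1117 - 5502559) = 1/(-5501442) = -1/5501442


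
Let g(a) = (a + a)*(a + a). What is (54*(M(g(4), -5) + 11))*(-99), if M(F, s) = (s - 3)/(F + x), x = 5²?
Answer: -5190966/89 ≈ -58325.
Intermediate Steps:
g(a) = 4*a² (g(a) = (2*a)*(2*a) = 4*a²)
x = 25
M(F, s) = (-3 + s)/(25 + F) (M(F, s) = (s - 3)/(F + 25) = (-3 + s)/(25 + F))
(54*(M(g(4), -5) + 11))*(-99) = (54*((-3 - 5)/(25 + 4*4²) + 11))*(-99) = (54*(-8/(25 + 4*16) + 11))*(-99) = (54*(-8/(25 + 64) + 11))*(-99) = (54*(-8/89 + 11))*(-99) = (54*(971/89))*(-99) = (52434/89)*(-99) = -5190966/89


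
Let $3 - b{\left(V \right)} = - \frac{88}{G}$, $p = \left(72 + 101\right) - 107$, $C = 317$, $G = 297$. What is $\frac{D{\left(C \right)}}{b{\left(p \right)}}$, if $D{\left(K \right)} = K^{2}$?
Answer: $\frac{2713203}{89} \approx 30485.0$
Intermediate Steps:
$p = 66$ ($p = 173 - 107 = 66$)
$b{\left(V \right)} = \frac{89}{27}$ ($b{\left(V \right)} = 3 - - \frac{88}{297} = 3 - \left(-88\right) \frac{1}{297} = 3 - - \frac{8}{27} = 3 + \frac{8}{27} = \frac{89}{27}$)
$\frac{D{\left(C \right)}}{b{\left(p \right)}} = \frac{317^{2}}{\frac{89}{27}} = 100489 \cdot \frac{27}{89} = \frac{2713203}{89}$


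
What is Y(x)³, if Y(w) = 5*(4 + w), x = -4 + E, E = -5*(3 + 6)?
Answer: -11390625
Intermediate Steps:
E = -45 (E = -5*9 = -45)
x = -49 (x = -4 - 45 = -49)
Y(w) = 20 + 5*w
Y(x)³ = (20 + 5*(-49))³ = (20 - 245)³ = (-225)³ = -11390625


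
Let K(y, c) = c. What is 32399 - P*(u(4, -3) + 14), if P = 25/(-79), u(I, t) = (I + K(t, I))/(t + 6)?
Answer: 7679813/237 ≈ 32404.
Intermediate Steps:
u(I, t) = 2*I/(6 + t) (u(I, t) = (I + I)/(t + 6) = (2*I)/(6 + t) = 2*I/(6 + t))
P = -25/79 (P = 25*(-1/79) = -25/79 ≈ -0.31646)
32399 - P*(u(4, -3) + 14) = 32399 - (-25)*(2*4/(6 - 3) + 14)/79 = 32399 - (-25)*(2*4/3 + 14)/79 = 32399 - (-25)*(2*4*(1/3) + 14)/79 = 32399 - (-25)*(8/3 + 14)/79 = 32399 - (-25)*50/(79*3) = 32399 - 1*(-1250/237) = 32399 + 1250/237 = 7679813/237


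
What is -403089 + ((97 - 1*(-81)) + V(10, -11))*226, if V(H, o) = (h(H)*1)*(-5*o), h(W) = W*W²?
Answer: 12067139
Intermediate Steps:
h(W) = W³
V(H, o) = -5*o*H³ (V(H, o) = (H³*1)*(-5*o) = H³*(-5*o) = -5*o*H³)
-403089 + ((97 - 1*(-81)) + V(10, -11))*226 = -403089 + ((97 - 1*(-81)) - 5*(-11)*10³)*226 = -403089 + ((97 + 81) - 5*(-11)*1000)*226 = -403089 + (178 + 55000)*226 = -403089 + 55178*226 = -403089 + 12470228 = 12067139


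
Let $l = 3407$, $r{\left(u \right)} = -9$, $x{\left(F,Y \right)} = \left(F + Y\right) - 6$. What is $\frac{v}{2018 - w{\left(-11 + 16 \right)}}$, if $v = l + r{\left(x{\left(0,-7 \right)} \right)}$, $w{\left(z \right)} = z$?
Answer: $\frac{3398}{2013} \approx 1.688$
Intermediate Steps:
$x{\left(F,Y \right)} = -6 + F + Y$
$v = 3398$ ($v = 3407 - 9 = 3398$)
$\frac{v}{2018 - w{\left(-11 + 16 \right)}} = \frac{3398}{2018 - \left(-11 + 16\right)} = \frac{3398}{2018 - 5} = \frac{3398}{2013}$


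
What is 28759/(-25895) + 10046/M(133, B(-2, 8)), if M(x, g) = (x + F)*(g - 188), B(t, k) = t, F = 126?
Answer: -167537156/127429295 ≈ -1.3147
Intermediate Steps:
M(x, g) = (-188 + g)*(126 + x) (M(x, g) = (x + 126)*(g - 188) = (126 + x)*(-188 + g) = (-188 + g)*(126 + x))
28759/(-25895) + 10046/M(133, B(-2, 8)) = 28759/(-25895) + 10046/(-23688 - 188*133 + 126*(-2) - 2*133) = 28759*(-1/25895) + 10046/(-23688 - 25004 - 252 - 266) = -28759/25895 + 10046/(-49210) = -28759/25895 + 10046*(-1/49210) = -28759/25895 - 5023/24605 = -167537156/127429295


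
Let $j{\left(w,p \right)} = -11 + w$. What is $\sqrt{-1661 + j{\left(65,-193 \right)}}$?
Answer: $i \sqrt{1607} \approx 40.087 i$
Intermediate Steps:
$\sqrt{-1661 + j{\left(65,-193 \right)}} = \sqrt{-1661 + \left(-11 + 65\right)} = \sqrt{-1661 + 54} = \sqrt{-1607} = i \sqrt{1607}$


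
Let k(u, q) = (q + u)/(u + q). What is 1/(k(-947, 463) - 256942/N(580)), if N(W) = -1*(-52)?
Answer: -26/128445 ≈ -0.00020242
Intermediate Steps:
N(W) = 52
k(u, q) = 1 (k(u, q) = (q + u)/(q + u) = 1)
1/(k(-947, 463) - 256942/N(580)) = 1/(1 - 256942/52) = 1/(1 - 256942*1/52) = 1/(1 - 128471/26) = 1/(-128445/26) = -26/128445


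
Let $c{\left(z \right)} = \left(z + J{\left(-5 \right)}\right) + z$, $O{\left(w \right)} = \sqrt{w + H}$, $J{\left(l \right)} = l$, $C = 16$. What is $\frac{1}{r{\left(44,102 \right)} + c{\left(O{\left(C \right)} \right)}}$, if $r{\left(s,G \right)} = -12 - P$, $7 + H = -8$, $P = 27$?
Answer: $- \frac{1}{42} \approx -0.02381$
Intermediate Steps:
$H = -15$ ($H = -7 - 8 = -15$)
$r{\left(s,G \right)} = -39$ ($r{\left(s,G \right)} = -12 - 27 = -39$)
$O{\left(w \right)} = \sqrt{-15 + w}$ ($O{\left(w \right)} = \sqrt{w - 15} = \sqrt{-15 + w}$)
$c{\left(z \right)} = -5 + 2 z$ ($c{\left(z \right)} = \left(z - 5\right) + z = \left(-5 + z\right) + z = -5 + 2 z$)
$\frac{1}{r{\left(44,102 \right)} + c{\left(O{\left(C \right)} \right)}} = \frac{1}{-39 - \left(5 - 2 \sqrt{-15 + 16}\right)} = \frac{1}{-39 - \left(5 - 2 \sqrt{1}\right)} = \frac{1}{-39 + \left(-5 + 2 \cdot 1\right)} = \frac{1}{-39 + \left(-5 + 2\right)} = \frac{1}{-39 - 3} = \frac{1}{-42} = - \frac{1}{42}$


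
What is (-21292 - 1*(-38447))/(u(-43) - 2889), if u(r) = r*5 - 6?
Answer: -3431/622 ≈ -5.5161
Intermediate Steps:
u(r) = -6 + 5*r (u(r) = 5*r - 6 = -6 + 5*r)
(-21292 - 1*(-38447))/(u(-43) - 2889) = (-21292 - 1*(-38447))/((-6 + 5*(-43)) - 2889) = (-21292 + 38447)/((-6 - 215) - 2889) = 17155/(-221 - 2889) = 17155/(-3110) = 17155*(-1/3110) = -3431/622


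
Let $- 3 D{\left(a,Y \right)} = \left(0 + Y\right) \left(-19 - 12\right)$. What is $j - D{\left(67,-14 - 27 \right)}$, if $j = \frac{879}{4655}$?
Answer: $\frac{5919142}{13965} \approx 423.86$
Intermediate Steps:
$D{\left(a,Y \right)} = \frac{31 Y}{3}$ ($D{\left(a,Y \right)} = - \frac{\left(0 + Y\right) \left(-19 - 12\right)}{3} = - \frac{Y \left(-31\right)}{3} = - \frac{\left(-31\right) Y}{3} = \frac{31 Y}{3}$)
$j = \frac{879}{4655}$ ($j = 879 \cdot \frac{1}{4655} = \frac{879}{4655} \approx 0.18883$)
$j - D{\left(67,-14 - 27 \right)} = \frac{879}{4655} - \frac{31 \left(-14 - 27\right)}{3} = \frac{879}{4655} - \frac{31}{3} \left(-41\right) = \frac{879}{4655} - - \frac{1271}{3} = \frac{879}{4655} + \frac{1271}{3} = \frac{5919142}{13965}$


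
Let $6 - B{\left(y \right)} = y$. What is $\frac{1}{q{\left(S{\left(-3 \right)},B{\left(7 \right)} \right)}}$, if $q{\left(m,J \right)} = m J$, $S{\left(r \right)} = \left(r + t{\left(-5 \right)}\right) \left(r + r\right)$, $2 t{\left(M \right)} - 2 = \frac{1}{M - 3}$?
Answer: $- \frac{8}{99} \approx -0.080808$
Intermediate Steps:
$t{\left(M \right)} = 1 + \frac{1}{2 \left(-3 + M\right)}$ ($t{\left(M \right)} = 1 + \frac{1}{2 \left(M - 3\right)} = 1 + \frac{1}{2 \left(-3 + M\right)}$)
$B{\left(y \right)} = 6 - y$
$S{\left(r \right)} = 2 r \left(\frac{15}{16} + r\right)$ ($S{\left(r \right)} = \left(r + \frac{- \frac{5}{2} - 5}{-3 - 5}\right) \left(r + r\right) = \left(r + \frac{1}{-8} \left(- \frac{15}{2}\right)\right) 2 r = \left(r - - \frac{15}{16}\right) 2 r = \left(r + \frac{15}{16}\right) 2 r = \left(\frac{15}{16} + r\right) 2 r = 2 r \left(\frac{15}{16} + r\right)$)
$q{\left(m,J \right)} = J m$
$\frac{1}{q{\left(S{\left(-3 \right)},B{\left(7 \right)} \right)}} = \frac{1}{\left(6 - 7\right) \frac{1}{8} \left(-3\right) \left(15 + 16 \left(-3\right)\right)} = \frac{1}{\left(6 - 7\right) \frac{1}{8} \left(-3\right) \left(15 - 48\right)} = \frac{1}{\left(-1\right) \frac{1}{8} \left(-3\right) \left(-33\right)} = \frac{1}{\left(-1\right) \frac{99}{8}} = \frac{1}{- \frac{99}{8}} = - \frac{8}{99}$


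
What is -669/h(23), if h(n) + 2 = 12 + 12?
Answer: -669/22 ≈ -30.409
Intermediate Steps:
h(n) = 22 (h(n) = -2 + (12 + 12) = -2 + 24 = 22)
-669/h(23) = -669/22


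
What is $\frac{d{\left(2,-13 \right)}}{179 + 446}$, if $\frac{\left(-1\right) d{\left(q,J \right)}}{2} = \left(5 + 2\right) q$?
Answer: $- \frac{28}{625} \approx -0.0448$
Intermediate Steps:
$d{\left(q,J \right)} = - 14 q$ ($d{\left(q,J \right)} = - 2 \left(5 + 2\right) q = - 2 \cdot 7 q = - 14 q$)
$\frac{d{\left(2,-13 \right)}}{179 + 446} = \frac{\left(-14\right) 2}{179 + 446} = - \frac{28}{625}$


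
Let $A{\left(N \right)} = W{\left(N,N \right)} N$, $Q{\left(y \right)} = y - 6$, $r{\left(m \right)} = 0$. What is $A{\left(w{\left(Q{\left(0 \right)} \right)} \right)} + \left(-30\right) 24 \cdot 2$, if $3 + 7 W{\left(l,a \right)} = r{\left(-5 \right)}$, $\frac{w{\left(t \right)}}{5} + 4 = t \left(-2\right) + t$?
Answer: $- \frac{10110}{7} \approx -1444.3$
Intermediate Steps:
$Q{\left(y \right)} = -6 + y$ ($Q{\left(y \right)} = y - 6 = -6 + y$)
$w{\left(t \right)} = -20 - 5 t$ ($w{\left(t \right)} = -20 + 5 \left(t \left(-2\right) + t\right) = -20 + 5 \left(- 2 t + t\right) = -20 + 5 \left(- t\right) = -20 - 5 t$)
$W{\left(l,a \right)} = - \frac{3}{7}$ ($W{\left(l,a \right)} = - \frac{3}{7} + \frac{1}{7} \cdot 0 = - \frac{3}{7} + 0 = - \frac{3}{7}$)
$A{\left(N \right)} = - \frac{3 N}{7}$
$A{\left(w{\left(Q{\left(0 \right)} \right)} \right)} + \left(-30\right) 24 \cdot 2 = - \frac{3 \left(-20 - 5 \left(-6 + 0\right)\right)}{7} + \left(-30\right) 24 \cdot 2 = - \frac{3 \left(-20 - -30\right)}{7} - 1440 = - \frac{3 \left(-20 + 30\right)}{7} - 1440 = \left(- \frac{3}{7}\right) 10 - 1440 = - \frac{30}{7} - 1440 = - \frac{10110}{7}$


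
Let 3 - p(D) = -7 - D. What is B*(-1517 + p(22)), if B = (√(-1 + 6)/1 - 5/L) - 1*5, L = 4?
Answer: 37125/4 - 1485*√5 ≈ 5960.7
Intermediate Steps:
p(D) = 10 + D (p(D) = 3 - (-7 - D) = 3 + (7 + D) = 10 + D)
B = -25/4 + √5 (B = (√(-1 + 6)/1 - 5/4) - 1*5 = (√5*1 - 5*¼) - 5 = (√5 - 5/4) - 5 = (-5/4 + √5) - 5 = -25/4 + √5 ≈ -4.0139)
B*(-1517 + p(22)) = (-25/4 + √5)*(-1517 + (10 + 22)) = (-25/4 + √5)*(-1517 + 32) = (-25/4 + √5)*(-1485) = 37125/4 - 1485*√5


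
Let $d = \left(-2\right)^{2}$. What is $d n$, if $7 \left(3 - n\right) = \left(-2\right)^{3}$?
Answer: $\frac{116}{7} \approx 16.571$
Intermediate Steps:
$n = \frac{29}{7}$ ($n = 3 - \frac{\left(-2\right)^{3}}{7} = 3 - - \frac{8}{7} = 3 + \frac{8}{7} = \frac{29}{7} \approx 4.1429$)
$d = 4$
$d n = 4 \cdot \frac{29}{7} = \frac{116}{7}$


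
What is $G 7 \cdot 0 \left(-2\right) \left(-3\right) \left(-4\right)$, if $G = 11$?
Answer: $0$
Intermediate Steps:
$G 7 \cdot 0 \left(-2\right) \left(-3\right) \left(-4\right) = 11 \cdot 7 \cdot 0 \left(-2\right) \left(-3\right) \left(-4\right) = 77 \cdot 0 \cdot 6 \left(-4\right) = 77 \cdot 0 \left(-24\right) = 77 \cdot 0 = 0$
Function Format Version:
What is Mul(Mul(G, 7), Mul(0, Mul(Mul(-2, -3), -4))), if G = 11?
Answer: 0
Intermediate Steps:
Mul(Mul(G, 7), Mul(0, Mul(Mul(-2, -3), -4))) = Mul(Mul(11, 7), Mul(0, Mul(Mul(-2, -3), -4))) = Mul(77, Mul(0, Mul(6, -4))) = Mul(77, Mul(0, -24)) = Mul(77, 0) = 0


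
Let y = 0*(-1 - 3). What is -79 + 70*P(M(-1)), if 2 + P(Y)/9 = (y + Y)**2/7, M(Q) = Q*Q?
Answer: -1249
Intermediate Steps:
M(Q) = Q**2
y = 0 (y = 0*(-4) = 0)
P(Y) = -18 + 9*Y**2/7 (P(Y) = -18 + 9*((0 + Y)**2/7) = -18 + 9*(Y**2*(1/7)) = -18 + 9*(Y**2/7) = -18 + 9*Y**2/7)
-79 + 70*P(M(-1)) = -79 + 70*(-18 + 9*((-1)**2)**2/7) = -79 + 70*(-18 + (9/7)*1**2) = -79 + 70*(-18 + (9/7)*1) = -79 + 70*(-18 + 9/7) = -79 + 70*(-117/7) = -79 - 1170 = -1249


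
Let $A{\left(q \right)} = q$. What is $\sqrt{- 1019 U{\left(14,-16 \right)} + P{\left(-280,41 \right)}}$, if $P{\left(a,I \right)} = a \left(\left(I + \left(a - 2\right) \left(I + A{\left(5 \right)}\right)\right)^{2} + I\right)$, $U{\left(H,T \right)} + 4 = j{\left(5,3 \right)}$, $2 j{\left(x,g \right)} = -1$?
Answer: $\frac{3 i \sqrt{20808453322}}{2} \approx 2.1638 \cdot 10^{5} i$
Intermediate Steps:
$j{\left(x,g \right)} = - \frac{1}{2}$ ($j{\left(x,g \right)} = \frac{1}{2} \left(-1\right) = - \frac{1}{2}$)
$U{\left(H,T \right)} = - \frac{9}{2}$ ($U{\left(H,T \right)} = -4 - \frac{1}{2} = - \frac{9}{2}$)
$P{\left(a,I \right)} = a \left(I + \left(I + \left(-2 + a\right) \left(5 + I\right)\right)^{2}\right)$ ($P{\left(a,I \right)} = a \left(\left(I + \left(a - 2\right) \left(I + 5\right)\right)^{2} + I\right) = a \left(\left(I + \left(-2 + a\right) \left(5 + I\right)\right)^{2} + I\right) = a \left(I + \left(I + \left(-2 + a\right) \left(5 + I\right)\right)^{2}\right)$)
$\sqrt{- 1019 U{\left(14,-16 \right)} + P{\left(-280,41 \right)}} = \sqrt{\left(-1019\right) \left(- \frac{9}{2}\right) - 280 \left(41 + \left(-10 - 41 + 5 \left(-280\right) + 41 \left(-280\right)\right)^{2}\right)} = \sqrt{\frac{9171}{2} - 280 \left(41 + \left(-10 - 41 - 1400 - 11480\right)^{2}\right)} = \sqrt{\frac{9171}{2} - 280 \left(41 + \left(-12931\right)^{2}\right)} = \sqrt{\frac{9171}{2} - 280 \left(41 + 167210761\right)} = \sqrt{\frac{9171}{2} - 46819024560} = \sqrt{- \frac{93638039949}{2}} = \frac{3 i \sqrt{20808453322}}{2}$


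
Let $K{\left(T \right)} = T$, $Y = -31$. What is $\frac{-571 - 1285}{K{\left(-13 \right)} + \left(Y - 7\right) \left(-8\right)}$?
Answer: $- \frac{1856}{291} \approx -6.378$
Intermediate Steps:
$\frac{-571 - 1285}{K{\left(-13 \right)} + \left(Y - 7\right) \left(-8\right)} = \frac{-571 - 1285}{-13 + \left(-31 - 7\right) \left(-8\right)} = - \frac{1856}{-13 - -304} = - \frac{1856}{-13 + 304} = - \frac{1856}{291}$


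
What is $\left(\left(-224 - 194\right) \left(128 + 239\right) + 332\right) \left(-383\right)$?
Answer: $58627342$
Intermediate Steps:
$\left(\left(-224 - 194\right) \left(128 + 239\right) + 332\right) \left(-383\right) = \left(\left(-418\right) 367 + 332\right) \left(-383\right) = \left(-153406 + 332\right) \left(-383\right) = \left(-153074\right) \left(-383\right) = 58627342$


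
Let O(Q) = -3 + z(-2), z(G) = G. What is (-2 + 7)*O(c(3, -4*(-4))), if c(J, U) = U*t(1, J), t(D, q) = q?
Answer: -25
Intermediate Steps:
c(J, U) = J*U (c(J, U) = U*J = J*U)
O(Q) = -5 (O(Q) = -3 - 2 = -5)
(-2 + 7)*O(c(3, -4*(-4))) = (-2 + 7)*(-5) = 5*(-5) = -25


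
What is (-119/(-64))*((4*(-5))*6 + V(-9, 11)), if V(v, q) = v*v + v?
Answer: -357/4 ≈ -89.250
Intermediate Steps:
V(v, q) = v + v² (V(v, q) = v² + v = v + v²)
(-119/(-64))*((4*(-5))*6 + V(-9, 11)) = (-119/(-64))*((4*(-5))*6 - 9*(1 - 9)) = (-119*(-1/64))*(-20*6 - 9*(-8)) = 119*(-120 + 72)/64 = (119/64)*(-48) = -357/4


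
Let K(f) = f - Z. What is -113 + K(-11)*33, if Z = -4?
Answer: -344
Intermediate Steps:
K(f) = 4 + f (K(f) = f - 1*(-4) = f + 4 = 4 + f)
-113 + K(-11)*33 = -113 + (4 - 11)*33 = -113 - 7*33 = -113 - 231 = -344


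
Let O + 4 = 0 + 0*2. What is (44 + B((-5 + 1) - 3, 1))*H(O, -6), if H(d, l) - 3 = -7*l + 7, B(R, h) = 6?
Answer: 2600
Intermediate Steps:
O = -4 (O = -4 + (0 + 0*2) = -4 + (0 + 0) = -4 + 0 = -4)
H(d, l) = 10 - 7*l (H(d, l) = 3 + (-7*l + 7) = 3 + (7 - 7*l) = 10 - 7*l)
(44 + B((-5 + 1) - 3, 1))*H(O, -6) = (44 + 6)*(10 - 7*(-6)) = 50*(10 + 42) = 50*52 = 2600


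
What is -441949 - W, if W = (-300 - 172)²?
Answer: -664733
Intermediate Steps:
W = 222784 (W = (-472)² = 222784)
-441949 - W = -441949 - 1*222784 = -441949 - 222784 = -664733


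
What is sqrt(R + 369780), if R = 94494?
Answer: 3*sqrt(51586) ≈ 681.38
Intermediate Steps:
sqrt(R + 369780) = sqrt(94494 + 369780) = sqrt(464274) = 3*sqrt(51586)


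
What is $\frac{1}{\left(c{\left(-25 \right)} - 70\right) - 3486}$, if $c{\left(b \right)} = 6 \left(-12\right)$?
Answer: $- \frac{1}{3628} \approx -0.00027563$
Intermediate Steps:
$c{\left(b \right)} = -72$
$\frac{1}{\left(c{\left(-25 \right)} - 70\right) - 3486} = \frac{1}{\left(-72 - 70\right) - 3486} = \frac{1}{-142 - 3486} = \frac{1}{-3628} = - \frac{1}{3628}$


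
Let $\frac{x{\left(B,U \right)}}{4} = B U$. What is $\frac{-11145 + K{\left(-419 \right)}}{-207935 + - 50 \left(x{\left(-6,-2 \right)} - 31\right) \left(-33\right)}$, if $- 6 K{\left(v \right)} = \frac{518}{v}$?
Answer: $\frac{14009006}{226115445} \approx 0.061955$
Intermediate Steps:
$x{\left(B,U \right)} = 4 B U$
$K{\left(v \right)} = - \frac{259}{3 v}$ ($K{\left(v \right)} = - \frac{518 \frac{1}{v}}{6} = - \frac{259}{3 v}$)
$\frac{-11145 + K{\left(-419 \right)}}{-207935 + - 50 \left(x{\left(-6,-2 \right)} - 31\right) \left(-33\right)} = \frac{-11145 - \frac{259}{3 \left(-419\right)}}{-207935 + - 50 \left(4 \left(-6\right) \left(-2\right) - 31\right) \left(-33\right)} = \frac{-11145 - - \frac{259}{1257}}{-207935 + - 50 \left(48 - 31\right) \left(-33\right)} = \frac{-11145 + \frac{259}{1257}}{-207935 + \left(-50\right) 17 \left(-33\right)} = - \frac{14009006}{1257 \left(-207935 - -28050\right)} = - \frac{14009006}{1257 \left(-207935 + 28050\right)} = - \frac{14009006}{1257 \left(-179885\right)} = \left(- \frac{14009006}{1257}\right) \left(- \frac{1}{179885}\right) = \frac{14009006}{226115445}$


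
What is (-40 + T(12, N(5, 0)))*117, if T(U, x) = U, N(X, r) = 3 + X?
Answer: -3276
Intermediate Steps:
(-40 + T(12, N(5, 0)))*117 = (-40 + 12)*117 = -28*117 = -3276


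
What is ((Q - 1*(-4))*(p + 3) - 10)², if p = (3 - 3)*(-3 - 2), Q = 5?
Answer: 289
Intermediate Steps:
p = 0 (p = 0*(-5) = 0)
((Q - 1*(-4))*(p + 3) - 10)² = ((5 - 1*(-4))*(0 + 3) - 10)² = ((5 + 4)*3 - 10)² = (9*3 - 10)² = (27 - 10)² = 17² = 289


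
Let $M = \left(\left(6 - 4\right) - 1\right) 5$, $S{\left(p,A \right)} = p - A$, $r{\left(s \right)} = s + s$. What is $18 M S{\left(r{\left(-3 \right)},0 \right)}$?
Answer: $-540$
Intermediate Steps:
$r{\left(s \right)} = 2 s$
$M = 5$ ($M = \left(2 - 1\right) 5 = 1 \cdot 5 = 5$)
$18 M S{\left(r{\left(-3 \right)},0 \right)} = 18 \cdot 5 \left(2 \left(-3\right) - 0\right) = 90 \left(-6 + 0\right) = 90 \left(-6\right) = -540$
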